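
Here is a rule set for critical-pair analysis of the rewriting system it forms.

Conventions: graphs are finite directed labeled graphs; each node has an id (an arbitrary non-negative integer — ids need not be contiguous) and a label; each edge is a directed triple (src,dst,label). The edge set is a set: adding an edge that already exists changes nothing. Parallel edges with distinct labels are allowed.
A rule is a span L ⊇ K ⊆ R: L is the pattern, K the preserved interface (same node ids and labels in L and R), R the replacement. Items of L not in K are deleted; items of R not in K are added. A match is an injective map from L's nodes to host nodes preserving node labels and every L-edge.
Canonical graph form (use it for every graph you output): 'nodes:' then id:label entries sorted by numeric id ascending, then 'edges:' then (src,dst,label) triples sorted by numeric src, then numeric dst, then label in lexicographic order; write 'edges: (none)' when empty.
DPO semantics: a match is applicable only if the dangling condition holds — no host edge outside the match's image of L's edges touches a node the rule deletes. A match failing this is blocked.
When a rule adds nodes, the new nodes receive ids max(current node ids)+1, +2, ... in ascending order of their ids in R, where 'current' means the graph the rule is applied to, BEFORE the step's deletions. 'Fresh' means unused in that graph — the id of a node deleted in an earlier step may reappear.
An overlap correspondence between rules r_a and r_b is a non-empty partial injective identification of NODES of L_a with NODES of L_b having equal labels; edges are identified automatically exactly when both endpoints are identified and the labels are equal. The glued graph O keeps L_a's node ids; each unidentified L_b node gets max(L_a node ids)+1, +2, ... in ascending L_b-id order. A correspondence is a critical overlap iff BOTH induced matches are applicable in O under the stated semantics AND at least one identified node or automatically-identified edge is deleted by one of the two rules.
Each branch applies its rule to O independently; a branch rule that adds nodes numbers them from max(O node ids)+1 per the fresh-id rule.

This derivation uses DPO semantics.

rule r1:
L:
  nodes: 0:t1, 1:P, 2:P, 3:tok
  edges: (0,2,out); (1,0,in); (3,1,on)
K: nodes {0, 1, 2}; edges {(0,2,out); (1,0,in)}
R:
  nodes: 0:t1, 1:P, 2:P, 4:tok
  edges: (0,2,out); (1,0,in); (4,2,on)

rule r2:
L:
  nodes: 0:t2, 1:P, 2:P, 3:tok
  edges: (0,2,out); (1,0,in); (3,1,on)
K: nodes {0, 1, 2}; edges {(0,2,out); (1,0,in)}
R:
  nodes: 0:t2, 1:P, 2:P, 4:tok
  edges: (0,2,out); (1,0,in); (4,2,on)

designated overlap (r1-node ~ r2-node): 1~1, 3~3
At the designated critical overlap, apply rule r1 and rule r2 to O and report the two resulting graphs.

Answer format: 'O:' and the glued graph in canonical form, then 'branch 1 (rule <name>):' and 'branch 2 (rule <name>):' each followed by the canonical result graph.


O:
nodes: 0:t1, 1:P, 2:P, 3:tok, 4:t2, 5:P
edges: (0,2,out); (1,0,in); (1,4,in); (3,1,on); (4,5,out)
branch 1 (rule r1):
nodes: 0:t1, 1:P, 2:P, 4:t2, 5:P, 6:tok
edges: (0,2,out); (1,0,in); (1,4,in); (4,5,out); (6,2,on)
branch 2 (rule r2):
nodes: 0:t1, 1:P, 2:P, 4:t2, 5:P, 6:tok
edges: (0,2,out); (1,0,in); (1,4,in); (4,5,out); (6,5,on)


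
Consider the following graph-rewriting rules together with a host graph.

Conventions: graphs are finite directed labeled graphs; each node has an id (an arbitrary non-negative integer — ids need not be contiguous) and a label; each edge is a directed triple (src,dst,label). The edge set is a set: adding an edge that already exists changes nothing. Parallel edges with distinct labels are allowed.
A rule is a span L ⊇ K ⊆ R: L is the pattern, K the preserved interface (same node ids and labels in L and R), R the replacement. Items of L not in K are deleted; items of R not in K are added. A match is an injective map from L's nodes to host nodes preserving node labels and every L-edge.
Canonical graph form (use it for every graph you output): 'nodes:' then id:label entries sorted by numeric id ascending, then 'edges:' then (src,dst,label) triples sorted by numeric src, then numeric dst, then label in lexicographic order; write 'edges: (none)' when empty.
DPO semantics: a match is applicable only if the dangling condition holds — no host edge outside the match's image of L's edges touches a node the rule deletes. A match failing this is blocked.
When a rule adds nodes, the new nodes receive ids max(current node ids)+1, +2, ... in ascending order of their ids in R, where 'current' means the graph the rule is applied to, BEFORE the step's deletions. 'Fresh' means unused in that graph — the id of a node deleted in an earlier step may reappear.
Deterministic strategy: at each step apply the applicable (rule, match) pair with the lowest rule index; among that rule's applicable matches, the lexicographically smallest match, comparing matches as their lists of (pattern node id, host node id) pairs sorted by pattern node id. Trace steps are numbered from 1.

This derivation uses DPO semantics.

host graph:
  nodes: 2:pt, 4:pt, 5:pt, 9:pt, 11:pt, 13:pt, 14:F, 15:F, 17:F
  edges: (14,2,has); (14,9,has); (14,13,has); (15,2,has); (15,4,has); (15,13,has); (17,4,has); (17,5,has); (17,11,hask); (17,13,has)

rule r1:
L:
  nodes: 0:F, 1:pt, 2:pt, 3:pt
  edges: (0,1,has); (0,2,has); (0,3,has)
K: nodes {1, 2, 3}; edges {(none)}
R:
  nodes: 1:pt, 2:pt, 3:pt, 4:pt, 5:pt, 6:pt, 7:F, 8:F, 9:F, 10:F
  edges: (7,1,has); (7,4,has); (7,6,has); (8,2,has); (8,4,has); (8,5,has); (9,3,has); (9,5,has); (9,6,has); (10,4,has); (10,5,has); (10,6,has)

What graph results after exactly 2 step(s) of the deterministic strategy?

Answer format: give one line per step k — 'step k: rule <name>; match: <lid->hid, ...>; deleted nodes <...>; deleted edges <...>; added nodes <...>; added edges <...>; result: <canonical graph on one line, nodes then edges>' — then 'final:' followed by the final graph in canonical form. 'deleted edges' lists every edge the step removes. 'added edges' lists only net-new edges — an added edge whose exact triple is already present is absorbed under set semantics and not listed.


step 1: rule r1; match: 0->14, 1->2, 2->9, 3->13; deleted nodes 14; deleted edges (14,2,has); (14,9,has); (14,13,has); added nodes 18, 19, 20, 21, 22, 23, 24; added edges (21,2,has); (21,18,has); (21,20,has); (22,9,has); (22,18,has); (22,19,has); (23,13,has); (23,19,has); (23,20,has); (24,18,has); (24,19,has); (24,20,has); result: nodes: 2:pt, 4:pt, 5:pt, 9:pt, 11:pt, 13:pt, 15:F, 17:F, 18:pt, 19:pt, 20:pt, 21:F, 22:F, 23:F, 24:F edges: (15,2,has); (15,4,has); (15,13,has); (17,4,has); (17,5,has); (17,11,hask); (17,13,has); (21,2,has); (21,18,has); (21,20,has); (22,9,has); (22,18,has); (22,19,has); (23,13,has); (23,19,has); (23,20,has); (24,18,has); (24,19,has); (24,20,has)
step 2: rule r1; match: 0->15, 1->2, 2->4, 3->13; deleted nodes 15; deleted edges (15,2,has); (15,4,has); (15,13,has); added nodes 25, 26, 27, 28, 29, 30, 31; added edges (28,2,has); (28,25,has); (28,27,has); (29,4,has); (29,25,has); (29,26,has); (30,13,has); (30,26,has); (30,27,has); (31,25,has); (31,26,has); (31,27,has); result: nodes: 2:pt, 4:pt, 5:pt, 9:pt, 11:pt, 13:pt, 17:F, 18:pt, 19:pt, 20:pt, 21:F, 22:F, 23:F, 24:F, 25:pt, 26:pt, 27:pt, 28:F, 29:F, 30:F, 31:F edges: (17,4,has); (17,5,has); (17,11,hask); (17,13,has); (21,2,has); (21,18,has); (21,20,has); (22,9,has); (22,18,has); (22,19,has); (23,13,has); (23,19,has); (23,20,has); (24,18,has); (24,19,has); (24,20,has); (28,2,has); (28,25,has); (28,27,has); (29,4,has); (29,25,has); (29,26,has); (30,13,has); (30,26,has); (30,27,has); (31,25,has); (31,26,has); (31,27,has)
final:
nodes: 2:pt, 4:pt, 5:pt, 9:pt, 11:pt, 13:pt, 17:F, 18:pt, 19:pt, 20:pt, 21:F, 22:F, 23:F, 24:F, 25:pt, 26:pt, 27:pt, 28:F, 29:F, 30:F, 31:F
edges: (17,4,has); (17,5,has); (17,11,hask); (17,13,has); (21,2,has); (21,18,has); (21,20,has); (22,9,has); (22,18,has); (22,19,has); (23,13,has); (23,19,has); (23,20,has); (24,18,has); (24,19,has); (24,20,has); (28,2,has); (28,25,has); (28,27,has); (29,4,has); (29,25,has); (29,26,has); (30,13,has); (30,26,has); (30,27,has); (31,25,has); (31,26,has); (31,27,has)


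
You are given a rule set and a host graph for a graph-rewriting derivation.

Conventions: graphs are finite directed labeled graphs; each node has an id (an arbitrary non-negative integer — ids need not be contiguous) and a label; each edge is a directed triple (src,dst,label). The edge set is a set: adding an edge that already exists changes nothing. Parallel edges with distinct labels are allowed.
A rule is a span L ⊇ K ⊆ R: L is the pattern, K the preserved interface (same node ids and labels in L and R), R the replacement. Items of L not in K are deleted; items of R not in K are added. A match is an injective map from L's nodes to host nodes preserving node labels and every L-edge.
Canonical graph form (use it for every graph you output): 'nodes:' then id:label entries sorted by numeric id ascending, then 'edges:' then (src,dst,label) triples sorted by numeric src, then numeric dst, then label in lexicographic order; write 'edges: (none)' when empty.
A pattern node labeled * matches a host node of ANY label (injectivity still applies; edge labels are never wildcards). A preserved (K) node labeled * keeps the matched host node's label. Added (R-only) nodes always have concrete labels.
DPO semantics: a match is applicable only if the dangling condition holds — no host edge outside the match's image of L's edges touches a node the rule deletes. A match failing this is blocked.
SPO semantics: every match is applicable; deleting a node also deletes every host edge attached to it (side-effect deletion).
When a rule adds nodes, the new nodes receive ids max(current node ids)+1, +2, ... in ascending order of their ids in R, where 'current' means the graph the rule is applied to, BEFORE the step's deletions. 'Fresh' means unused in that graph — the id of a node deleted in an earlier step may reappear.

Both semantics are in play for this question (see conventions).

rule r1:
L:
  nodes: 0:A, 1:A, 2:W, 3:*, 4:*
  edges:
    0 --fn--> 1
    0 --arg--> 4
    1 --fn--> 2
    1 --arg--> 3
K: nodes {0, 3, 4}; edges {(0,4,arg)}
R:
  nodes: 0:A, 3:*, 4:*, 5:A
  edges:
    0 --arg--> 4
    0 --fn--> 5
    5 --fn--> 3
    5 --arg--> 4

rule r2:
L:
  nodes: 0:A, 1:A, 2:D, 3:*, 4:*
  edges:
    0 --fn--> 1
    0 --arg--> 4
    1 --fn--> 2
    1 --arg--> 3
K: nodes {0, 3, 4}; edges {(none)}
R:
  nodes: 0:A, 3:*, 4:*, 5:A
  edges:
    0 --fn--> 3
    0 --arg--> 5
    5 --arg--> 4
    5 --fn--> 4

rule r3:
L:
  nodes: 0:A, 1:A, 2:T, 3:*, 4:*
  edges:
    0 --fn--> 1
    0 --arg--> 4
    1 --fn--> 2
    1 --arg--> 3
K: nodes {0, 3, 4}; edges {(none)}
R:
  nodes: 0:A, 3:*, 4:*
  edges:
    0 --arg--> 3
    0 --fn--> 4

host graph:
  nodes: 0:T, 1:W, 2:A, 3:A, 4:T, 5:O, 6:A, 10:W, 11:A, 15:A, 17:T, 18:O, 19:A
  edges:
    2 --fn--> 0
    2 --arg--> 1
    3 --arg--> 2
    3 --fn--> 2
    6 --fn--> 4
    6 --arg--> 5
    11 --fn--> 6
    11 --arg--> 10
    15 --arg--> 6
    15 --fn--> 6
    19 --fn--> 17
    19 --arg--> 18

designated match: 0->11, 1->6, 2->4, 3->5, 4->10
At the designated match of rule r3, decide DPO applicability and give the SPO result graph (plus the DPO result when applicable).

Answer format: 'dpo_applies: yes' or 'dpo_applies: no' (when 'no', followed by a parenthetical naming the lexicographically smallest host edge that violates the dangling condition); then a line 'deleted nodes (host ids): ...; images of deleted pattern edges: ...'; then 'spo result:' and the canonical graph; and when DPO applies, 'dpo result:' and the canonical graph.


dpo_applies: no
(the rule deletes node 6, which keeps host edge (15,6,arg) outside the match image — the dangling condition fails, DPO blocks; SPO proceeds and side-deletes such edges)
deleted nodes (host ids): 4, 6; images of deleted pattern edges: (6,4,fn); (6,5,arg); (11,6,fn); (11,10,arg)
spo result:
nodes: 0:T, 1:W, 2:A, 3:A, 5:O, 10:W, 11:A, 15:A, 17:T, 18:O, 19:A
edges: (2,0,fn); (2,1,arg); (3,2,arg); (3,2,fn); (11,5,arg); (11,10,fn); (19,17,fn); (19,18,arg)


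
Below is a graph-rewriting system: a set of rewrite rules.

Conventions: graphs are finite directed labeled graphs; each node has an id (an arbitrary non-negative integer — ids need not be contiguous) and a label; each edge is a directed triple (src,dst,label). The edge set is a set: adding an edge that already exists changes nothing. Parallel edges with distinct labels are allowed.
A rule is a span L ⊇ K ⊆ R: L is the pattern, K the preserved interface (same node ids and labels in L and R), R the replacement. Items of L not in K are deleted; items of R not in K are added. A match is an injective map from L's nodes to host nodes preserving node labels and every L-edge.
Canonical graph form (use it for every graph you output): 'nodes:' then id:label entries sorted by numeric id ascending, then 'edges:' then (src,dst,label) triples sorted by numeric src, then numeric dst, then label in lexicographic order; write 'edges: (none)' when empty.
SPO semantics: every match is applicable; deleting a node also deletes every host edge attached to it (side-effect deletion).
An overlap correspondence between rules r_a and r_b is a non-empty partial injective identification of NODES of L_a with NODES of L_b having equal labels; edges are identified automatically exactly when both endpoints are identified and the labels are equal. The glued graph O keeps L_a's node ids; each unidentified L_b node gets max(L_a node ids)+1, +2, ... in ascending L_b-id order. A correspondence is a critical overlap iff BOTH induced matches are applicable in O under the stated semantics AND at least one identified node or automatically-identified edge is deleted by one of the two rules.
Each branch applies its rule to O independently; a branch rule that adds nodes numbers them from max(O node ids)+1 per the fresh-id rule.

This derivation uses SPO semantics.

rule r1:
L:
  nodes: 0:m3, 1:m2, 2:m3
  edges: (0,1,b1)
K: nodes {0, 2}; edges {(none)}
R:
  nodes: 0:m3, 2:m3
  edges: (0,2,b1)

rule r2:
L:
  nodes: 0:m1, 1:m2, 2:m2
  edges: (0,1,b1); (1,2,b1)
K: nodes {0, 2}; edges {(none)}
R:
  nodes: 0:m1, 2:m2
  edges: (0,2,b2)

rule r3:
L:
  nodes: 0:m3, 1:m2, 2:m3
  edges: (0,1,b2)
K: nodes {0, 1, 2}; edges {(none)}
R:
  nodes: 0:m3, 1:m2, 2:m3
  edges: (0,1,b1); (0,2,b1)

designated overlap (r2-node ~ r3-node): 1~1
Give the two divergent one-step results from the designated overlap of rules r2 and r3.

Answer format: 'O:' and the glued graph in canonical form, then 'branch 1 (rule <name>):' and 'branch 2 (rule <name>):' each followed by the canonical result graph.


O:
nodes: 0:m1, 1:m2, 2:m2, 3:m3, 4:m3
edges: (0,1,b1); (1,2,b1); (3,1,b2)
branch 1 (rule r2):
nodes: 0:m1, 2:m2, 3:m3, 4:m3
edges: (0,2,b2)
branch 2 (rule r3):
nodes: 0:m1, 1:m2, 2:m2, 3:m3, 4:m3
edges: (0,1,b1); (1,2,b1); (3,1,b1); (3,4,b1)


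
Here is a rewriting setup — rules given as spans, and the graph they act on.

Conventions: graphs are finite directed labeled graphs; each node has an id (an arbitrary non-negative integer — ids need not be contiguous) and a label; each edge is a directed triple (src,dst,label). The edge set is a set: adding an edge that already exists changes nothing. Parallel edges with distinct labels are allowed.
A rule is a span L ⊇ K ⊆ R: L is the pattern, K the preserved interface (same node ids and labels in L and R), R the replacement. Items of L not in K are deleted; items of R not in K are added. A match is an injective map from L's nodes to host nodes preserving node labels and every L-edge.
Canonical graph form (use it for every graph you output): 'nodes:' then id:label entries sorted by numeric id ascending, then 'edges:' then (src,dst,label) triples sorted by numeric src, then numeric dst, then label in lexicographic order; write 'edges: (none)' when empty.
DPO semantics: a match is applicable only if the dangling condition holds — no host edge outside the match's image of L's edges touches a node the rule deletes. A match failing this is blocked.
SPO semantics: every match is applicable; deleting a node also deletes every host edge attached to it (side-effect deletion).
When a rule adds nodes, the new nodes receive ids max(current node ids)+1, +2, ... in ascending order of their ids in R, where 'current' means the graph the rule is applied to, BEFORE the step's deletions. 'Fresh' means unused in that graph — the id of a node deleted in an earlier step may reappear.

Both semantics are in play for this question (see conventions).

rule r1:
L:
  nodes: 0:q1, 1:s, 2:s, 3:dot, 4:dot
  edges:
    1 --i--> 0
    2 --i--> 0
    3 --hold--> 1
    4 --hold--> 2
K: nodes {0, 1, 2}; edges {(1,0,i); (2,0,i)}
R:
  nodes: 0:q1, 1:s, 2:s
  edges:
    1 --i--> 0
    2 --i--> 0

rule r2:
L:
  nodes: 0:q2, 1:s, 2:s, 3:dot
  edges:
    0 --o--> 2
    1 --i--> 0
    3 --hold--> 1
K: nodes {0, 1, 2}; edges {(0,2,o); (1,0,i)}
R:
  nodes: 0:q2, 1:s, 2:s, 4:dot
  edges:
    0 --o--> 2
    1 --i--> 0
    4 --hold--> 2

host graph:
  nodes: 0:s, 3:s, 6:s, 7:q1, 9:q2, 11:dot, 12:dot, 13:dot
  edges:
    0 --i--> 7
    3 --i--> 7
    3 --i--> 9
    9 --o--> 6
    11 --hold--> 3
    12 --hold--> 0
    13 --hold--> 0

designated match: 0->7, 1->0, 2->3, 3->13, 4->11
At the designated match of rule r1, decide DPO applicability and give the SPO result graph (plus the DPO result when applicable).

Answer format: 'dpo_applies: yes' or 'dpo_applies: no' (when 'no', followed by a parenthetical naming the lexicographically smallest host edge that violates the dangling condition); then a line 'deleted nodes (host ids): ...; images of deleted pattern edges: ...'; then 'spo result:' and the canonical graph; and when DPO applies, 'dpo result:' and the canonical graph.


dpo_applies: yes
deleted nodes (host ids): 11, 13; images of deleted pattern edges: (11,3,hold); (13,0,hold)
spo result:
nodes: 0:s, 3:s, 6:s, 7:q1, 9:q2, 12:dot
edges: (0,7,i); (3,7,i); (3,9,i); (9,6,o); (12,0,hold)
dpo result:
nodes: 0:s, 3:s, 6:s, 7:q1, 9:q2, 12:dot
edges: (0,7,i); (3,7,i); (3,9,i); (9,6,o); (12,0,hold)


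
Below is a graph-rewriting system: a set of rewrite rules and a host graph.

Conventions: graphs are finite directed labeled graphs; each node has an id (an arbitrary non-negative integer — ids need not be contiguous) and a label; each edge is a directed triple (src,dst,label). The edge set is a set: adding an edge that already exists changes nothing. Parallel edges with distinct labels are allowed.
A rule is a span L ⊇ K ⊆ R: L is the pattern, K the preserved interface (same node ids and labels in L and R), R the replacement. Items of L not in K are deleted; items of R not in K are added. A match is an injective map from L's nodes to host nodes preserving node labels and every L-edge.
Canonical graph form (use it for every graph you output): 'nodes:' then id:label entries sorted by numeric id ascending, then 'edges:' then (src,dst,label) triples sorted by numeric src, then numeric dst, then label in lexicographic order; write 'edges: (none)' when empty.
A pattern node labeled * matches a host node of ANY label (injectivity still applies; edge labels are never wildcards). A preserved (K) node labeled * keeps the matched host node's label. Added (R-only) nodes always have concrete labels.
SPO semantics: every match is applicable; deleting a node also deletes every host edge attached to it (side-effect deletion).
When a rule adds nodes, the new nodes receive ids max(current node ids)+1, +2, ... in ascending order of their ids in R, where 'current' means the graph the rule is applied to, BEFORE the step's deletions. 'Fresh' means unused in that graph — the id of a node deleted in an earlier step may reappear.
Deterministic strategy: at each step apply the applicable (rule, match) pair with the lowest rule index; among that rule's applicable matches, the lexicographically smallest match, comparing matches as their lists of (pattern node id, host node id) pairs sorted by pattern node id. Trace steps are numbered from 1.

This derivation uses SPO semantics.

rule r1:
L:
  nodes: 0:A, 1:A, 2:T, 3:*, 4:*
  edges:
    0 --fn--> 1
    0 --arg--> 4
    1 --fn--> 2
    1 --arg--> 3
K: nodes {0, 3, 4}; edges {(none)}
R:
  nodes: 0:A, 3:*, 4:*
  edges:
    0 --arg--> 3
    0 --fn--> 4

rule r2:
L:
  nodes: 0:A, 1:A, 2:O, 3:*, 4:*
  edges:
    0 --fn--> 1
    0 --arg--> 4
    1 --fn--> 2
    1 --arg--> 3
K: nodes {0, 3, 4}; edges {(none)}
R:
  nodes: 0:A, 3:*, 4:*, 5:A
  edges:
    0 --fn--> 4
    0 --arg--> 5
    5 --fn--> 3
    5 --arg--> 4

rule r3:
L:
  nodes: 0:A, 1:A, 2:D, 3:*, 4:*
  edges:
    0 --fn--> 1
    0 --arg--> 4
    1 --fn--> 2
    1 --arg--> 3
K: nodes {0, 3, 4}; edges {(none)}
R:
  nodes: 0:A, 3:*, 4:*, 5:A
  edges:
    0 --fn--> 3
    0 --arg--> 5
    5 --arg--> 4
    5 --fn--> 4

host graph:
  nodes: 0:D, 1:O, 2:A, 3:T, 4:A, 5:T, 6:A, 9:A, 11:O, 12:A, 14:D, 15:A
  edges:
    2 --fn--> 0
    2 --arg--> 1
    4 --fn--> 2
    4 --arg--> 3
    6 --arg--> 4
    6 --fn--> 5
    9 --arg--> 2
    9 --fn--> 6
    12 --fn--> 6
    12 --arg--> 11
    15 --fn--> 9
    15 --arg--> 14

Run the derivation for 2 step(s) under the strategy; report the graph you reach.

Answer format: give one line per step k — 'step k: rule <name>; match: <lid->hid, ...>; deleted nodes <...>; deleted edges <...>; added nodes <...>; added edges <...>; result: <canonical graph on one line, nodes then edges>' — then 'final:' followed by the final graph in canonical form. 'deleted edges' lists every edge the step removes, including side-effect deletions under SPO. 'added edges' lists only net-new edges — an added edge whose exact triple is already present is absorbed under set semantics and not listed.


step 1: rule r1; match: 0->9, 1->6, 2->5, 3->4, 4->2; deleted nodes 5, 6; deleted edges (6,4,arg); (6,5,fn); (9,2,arg); (9,6,fn); (12,6,fn); added nodes (none); added edges (9,2,fn); (9,4,arg); result: nodes: 0:D, 1:O, 2:A, 3:T, 4:A, 9:A, 11:O, 12:A, 14:D, 15:A edges: (2,0,fn); (2,1,arg); (4,2,fn); (4,3,arg); (9,2,fn); (9,4,arg); (12,11,arg); (15,9,fn); (15,14,arg)
step 2: rule r3; match: 0->4, 1->2, 2->0, 3->1, 4->3; deleted nodes 0, 2; deleted edges (2,0,fn); (2,1,arg); (4,2,fn); (4,3,arg); (9,2,fn); added nodes 16; added edges (4,1,fn); (4,16,arg); (16,3,arg); (16,3,fn); result: nodes: 1:O, 3:T, 4:A, 9:A, 11:O, 12:A, 14:D, 15:A, 16:A edges: (4,1,fn); (4,16,arg); (9,4,arg); (12,11,arg); (15,9,fn); (15,14,arg); (16,3,arg); (16,3,fn)
final:
nodes: 1:O, 3:T, 4:A, 9:A, 11:O, 12:A, 14:D, 15:A, 16:A
edges: (4,1,fn); (4,16,arg); (9,4,arg); (12,11,arg); (15,9,fn); (15,14,arg); (16,3,arg); (16,3,fn)


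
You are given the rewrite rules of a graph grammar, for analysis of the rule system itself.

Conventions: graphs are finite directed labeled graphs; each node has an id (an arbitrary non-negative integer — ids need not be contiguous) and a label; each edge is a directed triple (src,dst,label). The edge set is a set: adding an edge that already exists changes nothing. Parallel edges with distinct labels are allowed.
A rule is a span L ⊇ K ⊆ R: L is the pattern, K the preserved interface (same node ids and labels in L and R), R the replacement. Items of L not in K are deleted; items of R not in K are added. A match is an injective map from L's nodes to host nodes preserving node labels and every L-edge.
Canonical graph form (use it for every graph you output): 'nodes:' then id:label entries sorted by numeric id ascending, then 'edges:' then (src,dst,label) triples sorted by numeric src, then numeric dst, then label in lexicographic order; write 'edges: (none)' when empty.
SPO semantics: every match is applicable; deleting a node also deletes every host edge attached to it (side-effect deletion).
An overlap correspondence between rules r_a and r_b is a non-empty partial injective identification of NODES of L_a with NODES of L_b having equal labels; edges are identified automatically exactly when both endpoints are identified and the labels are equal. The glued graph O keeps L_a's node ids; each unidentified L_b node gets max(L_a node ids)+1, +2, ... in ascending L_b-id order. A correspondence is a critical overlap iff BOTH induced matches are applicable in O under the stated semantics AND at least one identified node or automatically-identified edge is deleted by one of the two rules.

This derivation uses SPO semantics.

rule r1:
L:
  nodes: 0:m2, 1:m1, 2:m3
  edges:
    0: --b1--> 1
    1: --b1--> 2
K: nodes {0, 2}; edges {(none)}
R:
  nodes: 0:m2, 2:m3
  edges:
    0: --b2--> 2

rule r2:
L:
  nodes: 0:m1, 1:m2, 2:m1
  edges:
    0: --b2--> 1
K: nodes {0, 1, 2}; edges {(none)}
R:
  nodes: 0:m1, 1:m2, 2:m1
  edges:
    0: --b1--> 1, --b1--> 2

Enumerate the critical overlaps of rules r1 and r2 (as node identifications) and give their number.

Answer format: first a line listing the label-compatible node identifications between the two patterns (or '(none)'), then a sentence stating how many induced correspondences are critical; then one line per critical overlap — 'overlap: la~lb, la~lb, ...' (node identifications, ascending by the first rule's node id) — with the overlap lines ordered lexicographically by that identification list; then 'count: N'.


label-compatible node identifications between L(r1) and L(r2): 0~1, 1~0, 1~2
4 of the induced correspondences are critical overlaps of r1 and r2.
overlap: 0~1, 1~0
overlap: 0~1, 1~2
overlap: 1~0
overlap: 1~2
count: 4


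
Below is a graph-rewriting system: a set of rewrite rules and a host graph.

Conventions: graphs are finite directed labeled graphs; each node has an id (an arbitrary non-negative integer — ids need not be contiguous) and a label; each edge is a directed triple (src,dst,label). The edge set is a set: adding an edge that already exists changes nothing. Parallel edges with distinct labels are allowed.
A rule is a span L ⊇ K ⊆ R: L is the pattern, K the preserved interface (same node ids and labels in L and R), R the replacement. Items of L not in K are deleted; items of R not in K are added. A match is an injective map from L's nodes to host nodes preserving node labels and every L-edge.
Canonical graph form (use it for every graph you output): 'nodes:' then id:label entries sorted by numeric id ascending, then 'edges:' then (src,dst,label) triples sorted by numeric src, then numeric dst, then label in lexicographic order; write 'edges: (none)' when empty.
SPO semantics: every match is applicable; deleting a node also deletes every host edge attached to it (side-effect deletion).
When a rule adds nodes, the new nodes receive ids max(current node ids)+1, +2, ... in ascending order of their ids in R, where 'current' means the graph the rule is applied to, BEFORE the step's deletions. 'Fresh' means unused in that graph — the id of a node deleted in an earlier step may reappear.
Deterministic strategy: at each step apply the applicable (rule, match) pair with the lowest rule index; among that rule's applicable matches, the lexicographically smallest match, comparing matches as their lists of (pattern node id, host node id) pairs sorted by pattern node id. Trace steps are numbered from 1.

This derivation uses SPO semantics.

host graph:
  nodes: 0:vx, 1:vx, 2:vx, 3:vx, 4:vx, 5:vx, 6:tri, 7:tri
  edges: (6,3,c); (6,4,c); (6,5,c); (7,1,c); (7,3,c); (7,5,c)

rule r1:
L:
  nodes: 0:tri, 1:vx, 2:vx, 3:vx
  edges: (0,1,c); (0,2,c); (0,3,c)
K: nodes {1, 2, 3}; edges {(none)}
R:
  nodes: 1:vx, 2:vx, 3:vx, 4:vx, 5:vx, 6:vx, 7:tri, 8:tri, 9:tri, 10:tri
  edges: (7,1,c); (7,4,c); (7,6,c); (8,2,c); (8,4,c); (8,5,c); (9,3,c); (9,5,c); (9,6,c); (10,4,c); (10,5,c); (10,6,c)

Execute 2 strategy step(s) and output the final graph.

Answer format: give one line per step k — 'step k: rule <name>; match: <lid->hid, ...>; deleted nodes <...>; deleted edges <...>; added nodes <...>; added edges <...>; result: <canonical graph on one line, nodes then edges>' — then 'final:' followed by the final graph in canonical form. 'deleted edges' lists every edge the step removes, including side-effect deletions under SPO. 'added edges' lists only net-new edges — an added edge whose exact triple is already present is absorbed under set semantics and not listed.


step 1: rule r1; match: 0->6, 1->3, 2->4, 3->5; deleted nodes 6; deleted edges (6,3,c); (6,4,c); (6,5,c); added nodes 8, 9, 10, 11, 12, 13, 14; added edges (11,3,c); (11,8,c); (11,10,c); (12,4,c); (12,8,c); (12,9,c); (13,5,c); (13,9,c); (13,10,c); (14,8,c); (14,9,c); (14,10,c); result: nodes: 0:vx, 1:vx, 2:vx, 3:vx, 4:vx, 5:vx, 7:tri, 8:vx, 9:vx, 10:vx, 11:tri, 12:tri, 13:tri, 14:tri edges: (7,1,c); (7,3,c); (7,5,c); (11,3,c); (11,8,c); (11,10,c); (12,4,c); (12,8,c); (12,9,c); (13,5,c); (13,9,c); (13,10,c); (14,8,c); (14,9,c); (14,10,c)
step 2: rule r1; match: 0->7, 1->1, 2->3, 3->5; deleted nodes 7; deleted edges (7,1,c); (7,3,c); (7,5,c); added nodes 15, 16, 17, 18, 19, 20, 21; added edges (18,1,c); (18,15,c); (18,17,c); (19,3,c); (19,15,c); (19,16,c); (20,5,c); (20,16,c); (20,17,c); (21,15,c); (21,16,c); (21,17,c); result: nodes: 0:vx, 1:vx, 2:vx, 3:vx, 4:vx, 5:vx, 8:vx, 9:vx, 10:vx, 11:tri, 12:tri, 13:tri, 14:tri, 15:vx, 16:vx, 17:vx, 18:tri, 19:tri, 20:tri, 21:tri edges: (11,3,c); (11,8,c); (11,10,c); (12,4,c); (12,8,c); (12,9,c); (13,5,c); (13,9,c); (13,10,c); (14,8,c); (14,9,c); (14,10,c); (18,1,c); (18,15,c); (18,17,c); (19,3,c); (19,15,c); (19,16,c); (20,5,c); (20,16,c); (20,17,c); (21,15,c); (21,16,c); (21,17,c)
final:
nodes: 0:vx, 1:vx, 2:vx, 3:vx, 4:vx, 5:vx, 8:vx, 9:vx, 10:vx, 11:tri, 12:tri, 13:tri, 14:tri, 15:vx, 16:vx, 17:vx, 18:tri, 19:tri, 20:tri, 21:tri
edges: (11,3,c); (11,8,c); (11,10,c); (12,4,c); (12,8,c); (12,9,c); (13,5,c); (13,9,c); (13,10,c); (14,8,c); (14,9,c); (14,10,c); (18,1,c); (18,15,c); (18,17,c); (19,3,c); (19,15,c); (19,16,c); (20,5,c); (20,16,c); (20,17,c); (21,15,c); (21,16,c); (21,17,c)


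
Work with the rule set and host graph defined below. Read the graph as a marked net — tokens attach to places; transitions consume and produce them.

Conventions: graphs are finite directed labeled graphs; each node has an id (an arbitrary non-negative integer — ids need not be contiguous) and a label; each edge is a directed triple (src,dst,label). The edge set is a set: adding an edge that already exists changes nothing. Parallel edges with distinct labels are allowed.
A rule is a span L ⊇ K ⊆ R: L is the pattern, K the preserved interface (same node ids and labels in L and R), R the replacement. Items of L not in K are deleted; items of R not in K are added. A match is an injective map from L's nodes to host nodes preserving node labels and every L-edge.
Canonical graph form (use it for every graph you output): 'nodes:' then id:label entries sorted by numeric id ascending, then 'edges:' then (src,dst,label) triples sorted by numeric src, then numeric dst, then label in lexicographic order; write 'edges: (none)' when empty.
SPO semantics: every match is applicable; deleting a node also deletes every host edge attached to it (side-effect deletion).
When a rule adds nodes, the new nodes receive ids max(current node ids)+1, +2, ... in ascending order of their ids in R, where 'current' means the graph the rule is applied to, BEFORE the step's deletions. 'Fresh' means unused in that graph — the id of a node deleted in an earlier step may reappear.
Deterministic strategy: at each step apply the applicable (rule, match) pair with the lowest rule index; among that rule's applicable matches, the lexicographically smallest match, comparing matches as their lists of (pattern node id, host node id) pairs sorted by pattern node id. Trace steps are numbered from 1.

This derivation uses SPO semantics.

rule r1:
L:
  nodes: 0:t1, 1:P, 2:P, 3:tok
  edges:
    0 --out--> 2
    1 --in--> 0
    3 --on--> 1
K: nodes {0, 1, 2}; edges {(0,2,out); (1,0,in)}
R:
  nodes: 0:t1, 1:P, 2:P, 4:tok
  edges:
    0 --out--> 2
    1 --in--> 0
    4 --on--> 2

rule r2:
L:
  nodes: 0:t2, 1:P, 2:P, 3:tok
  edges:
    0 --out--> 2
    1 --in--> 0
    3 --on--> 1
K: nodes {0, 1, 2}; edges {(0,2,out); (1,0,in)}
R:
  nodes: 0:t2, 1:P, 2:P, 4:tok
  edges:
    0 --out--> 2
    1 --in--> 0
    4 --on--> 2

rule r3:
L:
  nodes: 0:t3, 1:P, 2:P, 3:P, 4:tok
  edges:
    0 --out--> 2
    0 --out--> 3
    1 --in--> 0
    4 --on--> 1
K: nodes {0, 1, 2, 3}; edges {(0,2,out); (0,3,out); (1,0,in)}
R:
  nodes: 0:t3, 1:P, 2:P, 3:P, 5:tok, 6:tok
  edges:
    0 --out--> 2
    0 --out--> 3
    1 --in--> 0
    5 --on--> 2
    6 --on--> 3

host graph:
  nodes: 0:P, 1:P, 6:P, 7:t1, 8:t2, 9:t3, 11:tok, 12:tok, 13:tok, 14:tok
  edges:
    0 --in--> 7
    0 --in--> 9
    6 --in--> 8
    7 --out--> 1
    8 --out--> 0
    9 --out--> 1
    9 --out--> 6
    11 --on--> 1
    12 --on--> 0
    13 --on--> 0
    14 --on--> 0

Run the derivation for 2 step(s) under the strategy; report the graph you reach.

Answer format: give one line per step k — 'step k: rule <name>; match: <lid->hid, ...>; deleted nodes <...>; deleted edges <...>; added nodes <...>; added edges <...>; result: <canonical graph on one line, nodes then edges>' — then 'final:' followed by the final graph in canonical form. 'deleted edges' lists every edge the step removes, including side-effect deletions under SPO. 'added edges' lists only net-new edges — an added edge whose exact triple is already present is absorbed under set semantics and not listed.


step 1: rule r1; match: 0->7, 1->0, 2->1, 3->12; deleted nodes 12; deleted edges (12,0,on); added nodes 15; added edges (15,1,on); result: nodes: 0:P, 1:P, 6:P, 7:t1, 8:t2, 9:t3, 11:tok, 13:tok, 14:tok, 15:tok edges: (0,7,in); (0,9,in); (6,8,in); (7,1,out); (8,0,out); (9,1,out); (9,6,out); (11,1,on); (13,0,on); (14,0,on); (15,1,on)
step 2: rule r1; match: 0->7, 1->0, 2->1, 3->13; deleted nodes 13; deleted edges (13,0,on); added nodes 16; added edges (16,1,on); result: nodes: 0:P, 1:P, 6:P, 7:t1, 8:t2, 9:t3, 11:tok, 14:tok, 15:tok, 16:tok edges: (0,7,in); (0,9,in); (6,8,in); (7,1,out); (8,0,out); (9,1,out); (9,6,out); (11,1,on); (14,0,on); (15,1,on); (16,1,on)
final:
nodes: 0:P, 1:P, 6:P, 7:t1, 8:t2, 9:t3, 11:tok, 14:tok, 15:tok, 16:tok
edges: (0,7,in); (0,9,in); (6,8,in); (7,1,out); (8,0,out); (9,1,out); (9,6,out); (11,1,on); (14,0,on); (15,1,on); (16,1,on)


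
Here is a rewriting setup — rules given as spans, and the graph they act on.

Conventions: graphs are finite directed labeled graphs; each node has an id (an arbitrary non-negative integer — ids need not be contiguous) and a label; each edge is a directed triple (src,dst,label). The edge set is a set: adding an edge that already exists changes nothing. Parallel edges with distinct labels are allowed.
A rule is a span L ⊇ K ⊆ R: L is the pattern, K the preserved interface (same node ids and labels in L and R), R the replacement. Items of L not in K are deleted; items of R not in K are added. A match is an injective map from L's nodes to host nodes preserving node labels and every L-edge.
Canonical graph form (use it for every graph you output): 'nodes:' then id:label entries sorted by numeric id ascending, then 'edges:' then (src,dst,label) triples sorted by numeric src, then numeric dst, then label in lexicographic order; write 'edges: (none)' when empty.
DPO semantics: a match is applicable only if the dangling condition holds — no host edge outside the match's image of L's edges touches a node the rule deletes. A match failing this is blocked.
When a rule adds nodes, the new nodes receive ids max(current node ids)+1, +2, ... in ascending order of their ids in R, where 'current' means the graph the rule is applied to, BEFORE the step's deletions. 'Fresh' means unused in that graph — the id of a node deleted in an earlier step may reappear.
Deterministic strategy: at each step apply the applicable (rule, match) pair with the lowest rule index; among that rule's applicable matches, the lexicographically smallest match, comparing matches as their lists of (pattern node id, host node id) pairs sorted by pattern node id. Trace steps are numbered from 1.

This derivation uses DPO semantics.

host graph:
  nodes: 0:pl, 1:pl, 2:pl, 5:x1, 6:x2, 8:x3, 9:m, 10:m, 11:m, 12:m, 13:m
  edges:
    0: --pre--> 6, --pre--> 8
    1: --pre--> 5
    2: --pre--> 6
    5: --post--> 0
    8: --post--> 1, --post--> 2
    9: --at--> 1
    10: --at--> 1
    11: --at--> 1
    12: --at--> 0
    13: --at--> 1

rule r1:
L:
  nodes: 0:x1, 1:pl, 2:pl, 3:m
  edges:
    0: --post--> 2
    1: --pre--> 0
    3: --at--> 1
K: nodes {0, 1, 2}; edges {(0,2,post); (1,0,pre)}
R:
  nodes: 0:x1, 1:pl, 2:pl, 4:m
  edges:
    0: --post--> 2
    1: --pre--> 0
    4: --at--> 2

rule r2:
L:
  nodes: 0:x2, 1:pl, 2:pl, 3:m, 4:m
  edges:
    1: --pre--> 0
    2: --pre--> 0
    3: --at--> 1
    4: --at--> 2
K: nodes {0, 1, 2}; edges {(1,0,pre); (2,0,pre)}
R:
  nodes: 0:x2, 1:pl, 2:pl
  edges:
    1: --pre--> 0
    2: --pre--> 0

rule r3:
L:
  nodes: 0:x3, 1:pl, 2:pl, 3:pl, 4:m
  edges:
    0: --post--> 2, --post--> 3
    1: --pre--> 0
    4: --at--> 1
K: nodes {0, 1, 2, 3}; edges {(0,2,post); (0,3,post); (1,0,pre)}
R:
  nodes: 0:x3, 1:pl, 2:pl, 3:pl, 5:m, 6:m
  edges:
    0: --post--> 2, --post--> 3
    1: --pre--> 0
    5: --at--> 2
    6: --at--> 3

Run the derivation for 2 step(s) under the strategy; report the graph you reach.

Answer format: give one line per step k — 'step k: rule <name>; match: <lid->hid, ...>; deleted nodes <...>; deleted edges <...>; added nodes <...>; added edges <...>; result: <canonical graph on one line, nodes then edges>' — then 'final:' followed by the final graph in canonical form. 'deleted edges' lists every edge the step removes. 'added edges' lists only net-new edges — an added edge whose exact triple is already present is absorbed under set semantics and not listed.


step 1: rule r1; match: 0->5, 1->1, 2->0, 3->9; deleted nodes 9; deleted edges (9,1,at); added nodes 14; added edges (14,0,at); result: nodes: 0:pl, 1:pl, 2:pl, 5:x1, 6:x2, 8:x3, 10:m, 11:m, 12:m, 13:m, 14:m edges: (0,6,pre); (0,8,pre); (1,5,pre); (2,6,pre); (5,0,post); (8,1,post); (8,2,post); (10,1,at); (11,1,at); (12,0,at); (13,1,at); (14,0,at)
step 2: rule r1; match: 0->5, 1->1, 2->0, 3->10; deleted nodes 10; deleted edges (10,1,at); added nodes 15; added edges (15,0,at); result: nodes: 0:pl, 1:pl, 2:pl, 5:x1, 6:x2, 8:x3, 11:m, 12:m, 13:m, 14:m, 15:m edges: (0,6,pre); (0,8,pre); (1,5,pre); (2,6,pre); (5,0,post); (8,1,post); (8,2,post); (11,1,at); (12,0,at); (13,1,at); (14,0,at); (15,0,at)
final:
nodes: 0:pl, 1:pl, 2:pl, 5:x1, 6:x2, 8:x3, 11:m, 12:m, 13:m, 14:m, 15:m
edges: (0,6,pre); (0,8,pre); (1,5,pre); (2,6,pre); (5,0,post); (8,1,post); (8,2,post); (11,1,at); (12,0,at); (13,1,at); (14,0,at); (15,0,at)


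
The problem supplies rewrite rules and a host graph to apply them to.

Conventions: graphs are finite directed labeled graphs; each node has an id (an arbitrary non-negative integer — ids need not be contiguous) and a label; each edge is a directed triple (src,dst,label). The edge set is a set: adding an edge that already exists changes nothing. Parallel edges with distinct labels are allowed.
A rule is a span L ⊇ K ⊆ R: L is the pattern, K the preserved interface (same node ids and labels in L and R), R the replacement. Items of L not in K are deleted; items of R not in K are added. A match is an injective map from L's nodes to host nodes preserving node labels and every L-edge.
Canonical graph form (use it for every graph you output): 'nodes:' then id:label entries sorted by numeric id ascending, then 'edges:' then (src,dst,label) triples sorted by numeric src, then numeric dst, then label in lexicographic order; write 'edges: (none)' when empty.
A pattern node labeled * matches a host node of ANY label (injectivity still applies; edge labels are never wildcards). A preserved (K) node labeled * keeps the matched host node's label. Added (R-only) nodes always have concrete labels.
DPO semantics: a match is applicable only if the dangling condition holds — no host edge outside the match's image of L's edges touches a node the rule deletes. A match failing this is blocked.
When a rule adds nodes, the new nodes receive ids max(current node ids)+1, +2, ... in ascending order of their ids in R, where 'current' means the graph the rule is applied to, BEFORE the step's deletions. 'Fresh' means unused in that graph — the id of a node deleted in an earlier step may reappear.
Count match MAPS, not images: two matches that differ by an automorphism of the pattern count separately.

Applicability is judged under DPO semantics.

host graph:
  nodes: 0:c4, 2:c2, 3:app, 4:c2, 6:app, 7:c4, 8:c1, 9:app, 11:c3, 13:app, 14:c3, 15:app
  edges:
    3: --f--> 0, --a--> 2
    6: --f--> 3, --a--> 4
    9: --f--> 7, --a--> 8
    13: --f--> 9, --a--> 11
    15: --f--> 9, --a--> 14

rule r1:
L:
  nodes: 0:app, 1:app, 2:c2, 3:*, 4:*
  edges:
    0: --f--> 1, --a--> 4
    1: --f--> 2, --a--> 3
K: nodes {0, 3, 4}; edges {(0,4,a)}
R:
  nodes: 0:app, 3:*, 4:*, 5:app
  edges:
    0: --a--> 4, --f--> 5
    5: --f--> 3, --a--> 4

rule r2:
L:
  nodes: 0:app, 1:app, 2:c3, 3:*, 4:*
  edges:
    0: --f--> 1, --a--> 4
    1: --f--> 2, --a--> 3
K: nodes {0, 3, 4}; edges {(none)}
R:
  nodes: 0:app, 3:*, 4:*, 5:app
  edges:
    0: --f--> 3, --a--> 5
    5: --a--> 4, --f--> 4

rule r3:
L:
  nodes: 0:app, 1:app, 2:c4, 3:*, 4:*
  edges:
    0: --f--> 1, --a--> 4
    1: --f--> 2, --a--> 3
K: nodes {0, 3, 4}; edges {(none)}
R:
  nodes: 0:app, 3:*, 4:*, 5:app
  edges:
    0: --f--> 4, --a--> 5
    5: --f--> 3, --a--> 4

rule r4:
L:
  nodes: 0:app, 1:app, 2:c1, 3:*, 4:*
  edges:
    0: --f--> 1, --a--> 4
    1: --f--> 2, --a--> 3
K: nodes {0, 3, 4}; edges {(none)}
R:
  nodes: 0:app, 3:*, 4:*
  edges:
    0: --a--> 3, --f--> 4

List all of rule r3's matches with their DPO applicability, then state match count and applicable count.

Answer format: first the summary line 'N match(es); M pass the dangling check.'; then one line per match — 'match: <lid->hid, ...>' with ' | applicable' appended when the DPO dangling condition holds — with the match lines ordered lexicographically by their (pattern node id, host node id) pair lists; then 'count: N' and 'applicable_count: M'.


3 match(es); 1 pass the dangling check.
match: 0->6, 1->3, 2->0, 3->2, 4->4 | applicable
match: 0->13, 1->9, 2->7, 3->8, 4->11
match: 0->15, 1->9, 2->7, 3->8, 4->14
count: 3
applicable_count: 1
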